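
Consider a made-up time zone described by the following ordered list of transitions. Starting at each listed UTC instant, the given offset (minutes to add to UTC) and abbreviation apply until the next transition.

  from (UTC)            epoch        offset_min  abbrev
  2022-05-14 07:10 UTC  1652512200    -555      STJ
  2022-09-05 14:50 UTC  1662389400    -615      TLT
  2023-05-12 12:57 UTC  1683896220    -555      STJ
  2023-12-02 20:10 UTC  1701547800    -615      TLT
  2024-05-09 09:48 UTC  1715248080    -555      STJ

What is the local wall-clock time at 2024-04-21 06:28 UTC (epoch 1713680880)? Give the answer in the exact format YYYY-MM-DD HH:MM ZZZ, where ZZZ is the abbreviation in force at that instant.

2024-04-20 20:13 TLT

Query: 2024-04-21 06:28 UTC
Rule 4/5 (TLT, -10:15): 2023-12-02 20:10 UTC ≤ query < 2024-05-09 09:48 UTC
6·60 + 28 - 615 = -227 min
-227 = -1·1440 + 1213; 1213 = 20·60 + 13 → 20:13, 2024-04-21 - 1 day = 2024-04-20
→ 2024-04-20 20:13 TLT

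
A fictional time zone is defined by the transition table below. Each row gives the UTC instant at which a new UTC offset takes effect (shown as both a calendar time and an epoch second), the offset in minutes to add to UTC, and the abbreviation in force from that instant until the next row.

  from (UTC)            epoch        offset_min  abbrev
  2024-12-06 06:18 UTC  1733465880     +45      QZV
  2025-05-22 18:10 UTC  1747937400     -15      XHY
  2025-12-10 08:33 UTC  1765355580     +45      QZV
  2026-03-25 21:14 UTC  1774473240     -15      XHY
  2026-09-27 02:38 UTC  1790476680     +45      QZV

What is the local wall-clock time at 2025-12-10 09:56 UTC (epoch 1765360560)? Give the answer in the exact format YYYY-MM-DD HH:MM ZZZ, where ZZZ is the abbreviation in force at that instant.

2025-12-10 10:41 QZV

Query: 2025-12-10 09:56 UTC
Rule 3/5 (QZV, +00:45): 2025-12-10 08:33 UTC ≤ query < 2026-03-25 21:14 UTC
9·60 + 56 + 45 = 641 min
641 = 0·1440 + 641; 641 = 10·60 + 41 → 10:41, same day
→ 2025-12-10 10:41 QZV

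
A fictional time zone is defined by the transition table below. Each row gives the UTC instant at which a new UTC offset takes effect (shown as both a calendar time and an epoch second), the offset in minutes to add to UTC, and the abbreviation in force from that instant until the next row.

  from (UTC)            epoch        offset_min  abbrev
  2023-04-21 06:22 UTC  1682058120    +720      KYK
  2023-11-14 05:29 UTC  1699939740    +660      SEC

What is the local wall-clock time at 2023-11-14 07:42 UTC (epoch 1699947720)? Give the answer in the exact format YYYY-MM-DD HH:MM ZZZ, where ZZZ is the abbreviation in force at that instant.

Query: 2023-11-14 07:42 UTC
Rule 2/2 (SEC, +11:00): 2023-11-14 05:29 UTC ≤ query < +∞
7·60 + 42 + 660 = 1122 min
1122 = 0·1440 + 1122; 1122 = 18·60 + 42 → 18:42, same day
→ 2023-11-14 18:42 SEC

2023-11-14 18:42 SEC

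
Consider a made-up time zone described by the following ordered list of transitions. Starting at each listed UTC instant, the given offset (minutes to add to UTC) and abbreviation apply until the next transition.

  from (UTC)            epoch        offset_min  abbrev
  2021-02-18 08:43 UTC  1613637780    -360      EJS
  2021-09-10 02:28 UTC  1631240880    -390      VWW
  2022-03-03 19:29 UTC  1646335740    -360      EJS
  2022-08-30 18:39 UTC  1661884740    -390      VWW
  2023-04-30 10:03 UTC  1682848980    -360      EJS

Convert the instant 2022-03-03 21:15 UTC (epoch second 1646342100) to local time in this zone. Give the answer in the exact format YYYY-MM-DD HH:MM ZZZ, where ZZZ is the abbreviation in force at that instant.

Query: 2022-03-03 21:15 UTC
Rule 3/5 (EJS, -06:00): 2022-03-03 19:29 UTC ≤ query < 2022-08-30 18:39 UTC
21·60 + 15 - 360 = 915 min
915 = 0·1440 + 915; 915 = 15·60 + 15 → 15:15, same day
→ 2022-03-03 15:15 EJS

2022-03-03 15:15 EJS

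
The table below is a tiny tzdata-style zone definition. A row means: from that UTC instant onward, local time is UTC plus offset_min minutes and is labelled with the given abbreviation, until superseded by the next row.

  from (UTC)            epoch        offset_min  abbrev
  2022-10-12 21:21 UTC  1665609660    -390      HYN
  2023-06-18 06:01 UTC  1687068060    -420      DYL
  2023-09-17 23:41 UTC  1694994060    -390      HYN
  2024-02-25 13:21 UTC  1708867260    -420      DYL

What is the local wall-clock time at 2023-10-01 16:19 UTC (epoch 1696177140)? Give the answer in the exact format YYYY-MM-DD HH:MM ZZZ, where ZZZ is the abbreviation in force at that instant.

Query: 2023-10-01 16:19 UTC
Rule 3/4 (HYN, -06:30): 2023-09-17 23:41 UTC ≤ query < 2024-02-25 13:21 UTC
16·60 + 19 - 390 = 589 min
589 = 0·1440 + 589; 589 = 9·60 + 49 → 09:49, same day
→ 2023-10-01 09:49 HYN

2023-10-01 09:49 HYN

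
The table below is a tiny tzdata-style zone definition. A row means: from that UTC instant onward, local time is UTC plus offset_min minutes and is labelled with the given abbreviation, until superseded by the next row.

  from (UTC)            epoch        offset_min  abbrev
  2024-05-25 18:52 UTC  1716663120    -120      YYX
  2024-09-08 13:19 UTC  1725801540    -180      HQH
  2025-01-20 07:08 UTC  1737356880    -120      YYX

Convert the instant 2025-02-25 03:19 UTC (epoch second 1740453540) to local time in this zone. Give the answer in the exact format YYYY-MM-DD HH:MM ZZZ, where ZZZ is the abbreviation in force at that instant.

2025-02-25 01:19 YYX

Query: 2025-02-25 03:19 UTC
Rule 3/3 (YYX, -02:00): 2025-01-20 07:08 UTC ≤ query < +∞
3·60 + 19 - 120 = 79 min
79 = 0·1440 + 79; 79 = 1·60 + 19 → 01:19, same day
→ 2025-02-25 01:19 YYX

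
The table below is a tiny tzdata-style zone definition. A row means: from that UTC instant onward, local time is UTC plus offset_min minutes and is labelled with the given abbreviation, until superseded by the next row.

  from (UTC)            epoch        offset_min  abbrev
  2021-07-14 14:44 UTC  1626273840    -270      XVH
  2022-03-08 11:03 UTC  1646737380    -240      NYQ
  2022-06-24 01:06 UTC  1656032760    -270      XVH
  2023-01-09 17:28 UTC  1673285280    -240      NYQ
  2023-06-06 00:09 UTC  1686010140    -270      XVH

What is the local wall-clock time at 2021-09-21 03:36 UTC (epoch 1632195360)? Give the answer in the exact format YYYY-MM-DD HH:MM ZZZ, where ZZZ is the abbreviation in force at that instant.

Query: 2021-09-21 03:36 UTC
Rule 1/5 (XVH, -04:30): 2021-07-14 14:44 UTC ≤ query < 2022-03-08 11:03 UTC
3·60 + 36 - 270 = -54 min
-54 = -1·1440 + 1386; 1386 = 23·60 + 6 → 23:06, 2021-09-21 - 1 day = 2021-09-20
→ 2021-09-20 23:06 XVH

2021-09-20 23:06 XVH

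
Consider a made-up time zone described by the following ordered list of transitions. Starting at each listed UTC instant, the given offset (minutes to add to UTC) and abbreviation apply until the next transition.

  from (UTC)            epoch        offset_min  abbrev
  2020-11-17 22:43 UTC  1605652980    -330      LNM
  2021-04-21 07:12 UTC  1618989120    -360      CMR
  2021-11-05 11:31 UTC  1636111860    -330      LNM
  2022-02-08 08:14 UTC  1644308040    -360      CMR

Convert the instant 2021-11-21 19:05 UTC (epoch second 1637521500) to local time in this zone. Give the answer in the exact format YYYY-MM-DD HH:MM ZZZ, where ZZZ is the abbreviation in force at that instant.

2021-11-21 13:35 LNM

Query: 2021-11-21 19:05 UTC
Rule 3/4 (LNM, -05:30): 2021-11-05 11:31 UTC ≤ query < 2022-02-08 08:14 UTC
19·60 + 5 - 330 = 815 min
815 = 0·1440 + 815; 815 = 13·60 + 35 → 13:35, same day
→ 2021-11-21 13:35 LNM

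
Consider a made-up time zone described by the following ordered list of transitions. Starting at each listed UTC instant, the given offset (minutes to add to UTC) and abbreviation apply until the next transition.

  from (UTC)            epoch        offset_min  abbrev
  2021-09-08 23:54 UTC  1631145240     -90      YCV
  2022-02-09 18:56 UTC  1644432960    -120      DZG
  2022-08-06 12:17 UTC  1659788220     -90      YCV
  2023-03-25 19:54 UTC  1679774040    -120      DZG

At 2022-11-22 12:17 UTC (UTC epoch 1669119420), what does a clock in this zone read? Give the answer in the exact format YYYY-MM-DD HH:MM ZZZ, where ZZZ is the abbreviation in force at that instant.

2022-11-22 10:47 YCV

Query: 2022-11-22 12:17 UTC
Rule 3/4 (YCV, -01:30): 2022-08-06 12:17 UTC ≤ query < 2023-03-25 19:54 UTC
12·60 + 17 - 90 = 647 min
647 = 0·1440 + 647; 647 = 10·60 + 47 → 10:47, same day
→ 2022-11-22 10:47 YCV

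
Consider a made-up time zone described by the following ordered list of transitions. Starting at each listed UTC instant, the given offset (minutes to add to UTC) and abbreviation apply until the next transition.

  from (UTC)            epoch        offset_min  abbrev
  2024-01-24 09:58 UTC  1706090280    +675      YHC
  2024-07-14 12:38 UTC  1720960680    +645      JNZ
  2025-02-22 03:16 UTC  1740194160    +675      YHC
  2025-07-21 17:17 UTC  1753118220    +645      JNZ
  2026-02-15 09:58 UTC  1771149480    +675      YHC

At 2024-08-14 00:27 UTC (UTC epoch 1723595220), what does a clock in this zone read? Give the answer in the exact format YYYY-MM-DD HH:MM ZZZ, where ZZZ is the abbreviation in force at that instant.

Query: 2024-08-14 00:27 UTC
Rule 2/5 (JNZ, +10:45): 2024-07-14 12:38 UTC ≤ query < 2025-02-22 03:16 UTC
0·60 + 27 + 645 = 672 min
672 = 0·1440 + 672; 672 = 11·60 + 12 → 11:12, same day
→ 2024-08-14 11:12 JNZ

2024-08-14 11:12 JNZ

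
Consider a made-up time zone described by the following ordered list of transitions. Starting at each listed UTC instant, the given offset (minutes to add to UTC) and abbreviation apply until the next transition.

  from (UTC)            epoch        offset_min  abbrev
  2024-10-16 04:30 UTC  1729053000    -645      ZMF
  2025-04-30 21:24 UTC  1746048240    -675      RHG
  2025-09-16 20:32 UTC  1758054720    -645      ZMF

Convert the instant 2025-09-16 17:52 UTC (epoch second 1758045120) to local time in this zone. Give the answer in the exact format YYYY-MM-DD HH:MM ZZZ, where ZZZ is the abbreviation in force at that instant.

2025-09-16 06:37 RHG

Query: 2025-09-16 17:52 UTC
Rule 2/3 (RHG, -11:15): 2025-04-30 21:24 UTC ≤ query < 2025-09-16 20:32 UTC
17·60 + 52 - 675 = 397 min
397 = 0·1440 + 397; 397 = 6·60 + 37 → 06:37, same day
→ 2025-09-16 06:37 RHG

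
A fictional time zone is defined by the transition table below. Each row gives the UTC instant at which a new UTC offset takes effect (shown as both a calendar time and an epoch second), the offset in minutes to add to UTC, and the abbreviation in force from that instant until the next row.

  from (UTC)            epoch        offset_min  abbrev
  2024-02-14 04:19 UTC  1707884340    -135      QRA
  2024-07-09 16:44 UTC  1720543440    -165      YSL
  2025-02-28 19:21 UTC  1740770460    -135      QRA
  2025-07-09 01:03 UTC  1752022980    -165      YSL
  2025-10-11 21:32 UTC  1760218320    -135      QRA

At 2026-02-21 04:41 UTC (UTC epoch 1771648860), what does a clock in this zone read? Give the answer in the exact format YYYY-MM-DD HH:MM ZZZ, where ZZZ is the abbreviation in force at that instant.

Query: 2026-02-21 04:41 UTC
Rule 5/5 (QRA, -02:15): 2025-10-11 21:32 UTC ≤ query < +∞
4·60 + 41 - 135 = 146 min
146 = 0·1440 + 146; 146 = 2·60 + 26 → 02:26, same day
→ 2026-02-21 02:26 QRA

2026-02-21 02:26 QRA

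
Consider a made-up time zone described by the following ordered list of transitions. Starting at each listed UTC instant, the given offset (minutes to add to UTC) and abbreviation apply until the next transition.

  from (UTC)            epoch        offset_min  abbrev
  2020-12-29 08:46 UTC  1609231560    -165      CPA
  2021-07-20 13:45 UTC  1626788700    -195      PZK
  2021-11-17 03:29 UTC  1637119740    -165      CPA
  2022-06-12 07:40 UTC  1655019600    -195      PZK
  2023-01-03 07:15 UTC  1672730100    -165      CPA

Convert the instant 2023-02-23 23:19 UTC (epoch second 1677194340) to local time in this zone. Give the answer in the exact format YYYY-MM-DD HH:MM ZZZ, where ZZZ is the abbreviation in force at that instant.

Query: 2023-02-23 23:19 UTC
Rule 5/5 (CPA, -02:45): 2023-01-03 07:15 UTC ≤ query < +∞
23·60 + 19 - 165 = 1234 min
1234 = 0·1440 + 1234; 1234 = 20·60 + 34 → 20:34, same day
→ 2023-02-23 20:34 CPA

2023-02-23 20:34 CPA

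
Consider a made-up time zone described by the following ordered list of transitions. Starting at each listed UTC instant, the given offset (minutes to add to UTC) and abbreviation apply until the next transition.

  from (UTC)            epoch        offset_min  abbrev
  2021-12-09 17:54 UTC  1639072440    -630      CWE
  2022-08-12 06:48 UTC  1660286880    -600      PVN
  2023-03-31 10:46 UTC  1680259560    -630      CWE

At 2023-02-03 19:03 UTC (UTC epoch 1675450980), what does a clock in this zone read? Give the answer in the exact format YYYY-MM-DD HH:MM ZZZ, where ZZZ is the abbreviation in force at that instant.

2023-02-03 09:03 PVN

Query: 2023-02-03 19:03 UTC
Rule 2/3 (PVN, -10:00): 2022-08-12 06:48 UTC ≤ query < 2023-03-31 10:46 UTC
19·60 + 3 - 600 = 543 min
543 = 0·1440 + 543; 543 = 9·60 + 3 → 09:03, same day
→ 2023-02-03 09:03 PVN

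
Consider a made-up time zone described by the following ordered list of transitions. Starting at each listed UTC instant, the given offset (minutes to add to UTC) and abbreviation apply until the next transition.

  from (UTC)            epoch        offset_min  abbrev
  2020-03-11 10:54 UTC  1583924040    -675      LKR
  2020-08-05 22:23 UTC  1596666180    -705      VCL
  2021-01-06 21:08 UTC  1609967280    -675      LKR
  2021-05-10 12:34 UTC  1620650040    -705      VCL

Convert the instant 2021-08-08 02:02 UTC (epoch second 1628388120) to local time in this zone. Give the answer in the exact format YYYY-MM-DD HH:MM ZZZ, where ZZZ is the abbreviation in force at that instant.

2021-08-07 14:17 VCL

Query: 2021-08-08 02:02 UTC
Rule 4/4 (VCL, -11:45): 2021-05-10 12:34 UTC ≤ query < +∞
2·60 + 2 - 705 = -583 min
-583 = -1·1440 + 857; 857 = 14·60 + 17 → 14:17, 2021-08-08 - 1 day = 2021-08-07
→ 2021-08-07 14:17 VCL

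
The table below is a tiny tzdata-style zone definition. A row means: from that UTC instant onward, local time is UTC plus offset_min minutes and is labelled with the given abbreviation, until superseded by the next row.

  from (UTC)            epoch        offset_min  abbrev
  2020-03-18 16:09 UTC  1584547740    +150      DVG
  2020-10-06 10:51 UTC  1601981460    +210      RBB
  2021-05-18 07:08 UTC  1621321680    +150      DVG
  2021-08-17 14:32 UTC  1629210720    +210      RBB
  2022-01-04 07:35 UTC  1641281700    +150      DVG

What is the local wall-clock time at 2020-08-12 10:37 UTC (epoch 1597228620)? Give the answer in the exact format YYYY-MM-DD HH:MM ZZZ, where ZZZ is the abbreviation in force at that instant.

2020-08-12 13:07 DVG

Query: 2020-08-12 10:37 UTC
Rule 1/5 (DVG, +02:30): 2020-03-18 16:09 UTC ≤ query < 2020-10-06 10:51 UTC
10·60 + 37 + 150 = 787 min
787 = 0·1440 + 787; 787 = 13·60 + 7 → 13:07, same day
→ 2020-08-12 13:07 DVG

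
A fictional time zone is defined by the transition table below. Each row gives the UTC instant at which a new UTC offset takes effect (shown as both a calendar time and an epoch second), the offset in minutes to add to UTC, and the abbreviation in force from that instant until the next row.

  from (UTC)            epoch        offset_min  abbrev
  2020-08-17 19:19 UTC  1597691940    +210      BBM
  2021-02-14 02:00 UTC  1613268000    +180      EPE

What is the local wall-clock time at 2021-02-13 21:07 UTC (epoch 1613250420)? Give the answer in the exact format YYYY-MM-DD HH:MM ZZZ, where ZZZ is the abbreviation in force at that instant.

2021-02-14 00:37 BBM

Query: 2021-02-13 21:07 UTC
Rule 1/2 (BBM, +03:30): 2020-08-17 19:19 UTC ≤ query < 2021-02-14 02:00 UTC
21·60 + 7 + 210 = 1477 min
1477 = 1·1440 + 37; 37 = 0·60 + 37 → 00:37, 2021-02-13 + 1 day = 2021-02-14
→ 2021-02-14 00:37 BBM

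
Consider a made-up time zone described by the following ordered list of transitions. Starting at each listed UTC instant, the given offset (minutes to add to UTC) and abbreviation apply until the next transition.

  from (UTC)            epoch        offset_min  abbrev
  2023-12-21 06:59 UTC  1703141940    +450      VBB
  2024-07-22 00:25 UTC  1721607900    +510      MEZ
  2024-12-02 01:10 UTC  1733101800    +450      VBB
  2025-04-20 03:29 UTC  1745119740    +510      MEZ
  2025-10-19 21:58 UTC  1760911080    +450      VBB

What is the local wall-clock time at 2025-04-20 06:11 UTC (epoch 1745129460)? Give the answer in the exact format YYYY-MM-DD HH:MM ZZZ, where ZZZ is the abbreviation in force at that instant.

2025-04-20 14:41 MEZ

Query: 2025-04-20 06:11 UTC
Rule 4/5 (MEZ, +08:30): 2025-04-20 03:29 UTC ≤ query < 2025-10-19 21:58 UTC
6·60 + 11 + 510 = 881 min
881 = 0·1440 + 881; 881 = 14·60 + 41 → 14:41, same day
→ 2025-04-20 14:41 MEZ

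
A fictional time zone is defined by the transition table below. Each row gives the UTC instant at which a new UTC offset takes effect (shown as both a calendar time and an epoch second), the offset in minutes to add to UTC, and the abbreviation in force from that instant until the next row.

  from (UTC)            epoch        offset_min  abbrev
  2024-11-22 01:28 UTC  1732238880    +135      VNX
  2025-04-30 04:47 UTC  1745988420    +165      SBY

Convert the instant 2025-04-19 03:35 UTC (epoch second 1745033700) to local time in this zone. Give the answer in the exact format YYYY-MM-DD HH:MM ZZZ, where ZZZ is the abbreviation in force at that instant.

2025-04-19 05:50 VNX

Query: 2025-04-19 03:35 UTC
Rule 1/2 (VNX, +02:15): 2024-11-22 01:28 UTC ≤ query < 2025-04-30 04:47 UTC
3·60 + 35 + 135 = 350 min
350 = 0·1440 + 350; 350 = 5·60 + 50 → 05:50, same day
→ 2025-04-19 05:50 VNX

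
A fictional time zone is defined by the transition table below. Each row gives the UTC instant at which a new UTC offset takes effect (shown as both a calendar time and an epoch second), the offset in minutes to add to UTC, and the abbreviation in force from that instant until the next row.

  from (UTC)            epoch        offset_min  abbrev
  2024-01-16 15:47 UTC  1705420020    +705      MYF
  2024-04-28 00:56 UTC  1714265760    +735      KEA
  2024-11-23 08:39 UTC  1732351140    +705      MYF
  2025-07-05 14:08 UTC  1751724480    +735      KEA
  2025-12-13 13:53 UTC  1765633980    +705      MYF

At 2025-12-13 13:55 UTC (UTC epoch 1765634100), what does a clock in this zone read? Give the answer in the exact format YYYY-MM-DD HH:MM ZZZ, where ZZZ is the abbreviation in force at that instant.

2025-12-14 01:40 MYF

Query: 2025-12-13 13:55 UTC
Rule 5/5 (MYF, +11:45): 2025-12-13 13:53 UTC ≤ query < +∞
13·60 + 55 + 705 = 1540 min
1540 = 1·1440 + 100; 100 = 1·60 + 40 → 01:40, 2025-12-13 + 1 day = 2025-12-14
→ 2025-12-14 01:40 MYF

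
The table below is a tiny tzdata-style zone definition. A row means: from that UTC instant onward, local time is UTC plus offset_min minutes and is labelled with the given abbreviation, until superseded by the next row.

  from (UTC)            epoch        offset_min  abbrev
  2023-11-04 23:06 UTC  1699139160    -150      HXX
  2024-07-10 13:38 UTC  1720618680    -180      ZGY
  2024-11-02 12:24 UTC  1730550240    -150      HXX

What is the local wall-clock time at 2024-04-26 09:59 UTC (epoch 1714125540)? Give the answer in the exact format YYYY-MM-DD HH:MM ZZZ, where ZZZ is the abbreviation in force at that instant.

Query: 2024-04-26 09:59 UTC
Rule 1/3 (HXX, -02:30): 2023-11-04 23:06 UTC ≤ query < 2024-07-10 13:38 UTC
9·60 + 59 - 150 = 449 min
449 = 0·1440 + 449; 449 = 7·60 + 29 → 07:29, same day
→ 2024-04-26 07:29 HXX

2024-04-26 07:29 HXX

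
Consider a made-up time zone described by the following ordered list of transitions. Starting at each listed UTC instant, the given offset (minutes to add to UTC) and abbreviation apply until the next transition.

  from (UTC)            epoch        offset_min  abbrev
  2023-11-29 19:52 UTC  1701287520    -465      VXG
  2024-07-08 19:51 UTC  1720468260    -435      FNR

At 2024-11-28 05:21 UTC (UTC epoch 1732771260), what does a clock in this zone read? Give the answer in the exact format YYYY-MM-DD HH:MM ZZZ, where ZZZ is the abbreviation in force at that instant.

Query: 2024-11-28 05:21 UTC
Rule 2/2 (FNR, -07:15): 2024-07-08 19:51 UTC ≤ query < +∞
5·60 + 21 - 435 = -114 min
-114 = -1·1440 + 1326; 1326 = 22·60 + 6 → 22:06, 2024-11-28 - 1 day = 2024-11-27
→ 2024-11-27 22:06 FNR

2024-11-27 22:06 FNR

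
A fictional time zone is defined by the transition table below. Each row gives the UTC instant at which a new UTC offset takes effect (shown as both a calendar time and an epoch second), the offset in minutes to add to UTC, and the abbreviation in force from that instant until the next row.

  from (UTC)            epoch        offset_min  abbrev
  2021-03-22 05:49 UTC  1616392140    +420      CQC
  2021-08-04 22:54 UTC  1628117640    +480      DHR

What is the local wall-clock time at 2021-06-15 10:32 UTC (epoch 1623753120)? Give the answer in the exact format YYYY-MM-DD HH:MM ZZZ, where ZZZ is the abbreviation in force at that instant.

2021-06-15 17:32 CQC

Query: 2021-06-15 10:32 UTC
Rule 1/2 (CQC, +07:00): 2021-03-22 05:49 UTC ≤ query < 2021-08-04 22:54 UTC
10·60 + 32 + 420 = 1052 min
1052 = 0·1440 + 1052; 1052 = 17·60 + 32 → 17:32, same day
→ 2021-06-15 17:32 CQC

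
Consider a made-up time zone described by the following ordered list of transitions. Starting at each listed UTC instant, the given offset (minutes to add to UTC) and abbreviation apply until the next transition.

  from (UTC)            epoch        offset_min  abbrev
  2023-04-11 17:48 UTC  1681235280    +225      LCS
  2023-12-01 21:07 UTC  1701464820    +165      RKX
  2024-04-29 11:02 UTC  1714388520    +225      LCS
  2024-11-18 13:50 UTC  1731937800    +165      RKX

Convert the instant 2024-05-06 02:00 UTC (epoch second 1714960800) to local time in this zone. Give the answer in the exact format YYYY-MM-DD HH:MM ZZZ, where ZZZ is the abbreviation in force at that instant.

Query: 2024-05-06 02:00 UTC
Rule 3/4 (LCS, +03:45): 2024-04-29 11:02 UTC ≤ query < 2024-11-18 13:50 UTC
2·60 + 0 + 225 = 345 min
345 = 0·1440 + 345; 345 = 5·60 + 45 → 05:45, same day
→ 2024-05-06 05:45 LCS

2024-05-06 05:45 LCS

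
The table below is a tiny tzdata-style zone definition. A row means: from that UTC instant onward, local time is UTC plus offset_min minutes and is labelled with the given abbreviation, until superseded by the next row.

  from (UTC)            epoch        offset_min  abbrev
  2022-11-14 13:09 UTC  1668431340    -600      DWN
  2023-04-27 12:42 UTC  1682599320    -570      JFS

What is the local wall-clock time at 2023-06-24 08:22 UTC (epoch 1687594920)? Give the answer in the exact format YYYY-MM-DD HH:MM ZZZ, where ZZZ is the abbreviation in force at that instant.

2023-06-23 22:52 JFS

Query: 2023-06-24 08:22 UTC
Rule 2/2 (JFS, -09:30): 2023-04-27 12:42 UTC ≤ query < +∞
8·60 + 22 - 570 = -68 min
-68 = -1·1440 + 1372; 1372 = 22·60 + 52 → 22:52, 2023-06-24 - 1 day = 2023-06-23
→ 2023-06-23 22:52 JFS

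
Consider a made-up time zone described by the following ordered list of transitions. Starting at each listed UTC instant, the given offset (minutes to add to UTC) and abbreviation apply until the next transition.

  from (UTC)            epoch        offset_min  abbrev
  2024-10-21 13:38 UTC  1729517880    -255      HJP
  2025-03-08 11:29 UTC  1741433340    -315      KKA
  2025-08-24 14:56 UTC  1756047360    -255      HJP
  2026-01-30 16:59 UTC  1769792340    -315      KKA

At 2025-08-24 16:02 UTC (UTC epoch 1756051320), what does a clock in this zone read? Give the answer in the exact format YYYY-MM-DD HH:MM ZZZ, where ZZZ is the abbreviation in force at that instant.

2025-08-24 11:47 HJP

Query: 2025-08-24 16:02 UTC
Rule 3/4 (HJP, -04:15): 2025-08-24 14:56 UTC ≤ query < 2026-01-30 16:59 UTC
16·60 + 2 - 255 = 707 min
707 = 0·1440 + 707; 707 = 11·60 + 47 → 11:47, same day
→ 2025-08-24 11:47 HJP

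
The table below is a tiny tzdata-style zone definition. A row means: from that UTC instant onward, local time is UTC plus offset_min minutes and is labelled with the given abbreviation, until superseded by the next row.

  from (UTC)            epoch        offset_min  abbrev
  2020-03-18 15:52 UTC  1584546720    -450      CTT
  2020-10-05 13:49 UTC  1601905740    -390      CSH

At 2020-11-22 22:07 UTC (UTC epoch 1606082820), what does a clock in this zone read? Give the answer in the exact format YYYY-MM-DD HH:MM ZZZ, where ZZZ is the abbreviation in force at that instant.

Query: 2020-11-22 22:07 UTC
Rule 2/2 (CSH, -06:30): 2020-10-05 13:49 UTC ≤ query < +∞
22·60 + 7 - 390 = 937 min
937 = 0·1440 + 937; 937 = 15·60 + 37 → 15:37, same day
→ 2020-11-22 15:37 CSH

2020-11-22 15:37 CSH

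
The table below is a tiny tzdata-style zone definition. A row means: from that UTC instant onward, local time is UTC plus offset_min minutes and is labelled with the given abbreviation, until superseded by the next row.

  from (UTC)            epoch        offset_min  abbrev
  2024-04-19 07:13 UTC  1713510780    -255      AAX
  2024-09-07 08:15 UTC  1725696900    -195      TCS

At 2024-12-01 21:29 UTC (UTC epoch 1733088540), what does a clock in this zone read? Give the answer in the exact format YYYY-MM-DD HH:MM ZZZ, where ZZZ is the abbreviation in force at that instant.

Query: 2024-12-01 21:29 UTC
Rule 2/2 (TCS, -03:15): 2024-09-07 08:15 UTC ≤ query < +∞
21·60 + 29 - 195 = 1094 min
1094 = 0·1440 + 1094; 1094 = 18·60 + 14 → 18:14, same day
→ 2024-12-01 18:14 TCS

2024-12-01 18:14 TCS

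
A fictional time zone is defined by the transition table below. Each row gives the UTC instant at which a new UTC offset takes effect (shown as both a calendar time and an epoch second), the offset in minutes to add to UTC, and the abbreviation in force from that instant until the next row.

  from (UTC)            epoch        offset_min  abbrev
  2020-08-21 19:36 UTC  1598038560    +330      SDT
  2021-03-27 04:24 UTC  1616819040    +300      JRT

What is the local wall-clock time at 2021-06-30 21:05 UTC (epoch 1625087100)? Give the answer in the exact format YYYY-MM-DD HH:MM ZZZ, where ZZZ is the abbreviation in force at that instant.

2021-07-01 02:05 JRT

Query: 2021-06-30 21:05 UTC
Rule 2/2 (JRT, +05:00): 2021-03-27 04:24 UTC ≤ query < +∞
21·60 + 5 + 300 = 1565 min
1565 = 1·1440 + 125; 125 = 2·60 + 5 → 02:05, 2021-06-30 + 1 day = 2021-07-01
→ 2021-07-01 02:05 JRT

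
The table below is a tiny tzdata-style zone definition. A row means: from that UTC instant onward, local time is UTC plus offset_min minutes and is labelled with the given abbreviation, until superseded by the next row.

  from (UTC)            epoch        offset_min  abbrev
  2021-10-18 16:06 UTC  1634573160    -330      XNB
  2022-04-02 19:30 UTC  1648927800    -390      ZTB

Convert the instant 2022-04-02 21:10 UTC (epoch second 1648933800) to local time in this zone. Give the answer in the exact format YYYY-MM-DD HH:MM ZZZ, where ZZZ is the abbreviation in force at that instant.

2022-04-02 14:40 ZTB

Query: 2022-04-02 21:10 UTC
Rule 2/2 (ZTB, -06:30): 2022-04-02 19:30 UTC ≤ query < +∞
21·60 + 10 - 390 = 880 min
880 = 0·1440 + 880; 880 = 14·60 + 40 → 14:40, same day
→ 2022-04-02 14:40 ZTB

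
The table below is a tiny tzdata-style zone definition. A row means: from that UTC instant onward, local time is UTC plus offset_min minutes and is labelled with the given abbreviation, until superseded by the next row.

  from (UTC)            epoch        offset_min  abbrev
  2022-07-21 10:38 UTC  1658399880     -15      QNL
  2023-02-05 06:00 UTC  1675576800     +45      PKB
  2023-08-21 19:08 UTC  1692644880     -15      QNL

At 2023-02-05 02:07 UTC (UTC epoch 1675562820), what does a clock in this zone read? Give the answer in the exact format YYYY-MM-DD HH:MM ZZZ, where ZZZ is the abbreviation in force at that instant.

Query: 2023-02-05 02:07 UTC
Rule 1/3 (QNL, -00:15): 2022-07-21 10:38 UTC ≤ query < 2023-02-05 06:00 UTC
2·60 + 7 - 15 = 112 min
112 = 0·1440 + 112; 112 = 1·60 + 52 → 01:52, same day
→ 2023-02-05 01:52 QNL

2023-02-05 01:52 QNL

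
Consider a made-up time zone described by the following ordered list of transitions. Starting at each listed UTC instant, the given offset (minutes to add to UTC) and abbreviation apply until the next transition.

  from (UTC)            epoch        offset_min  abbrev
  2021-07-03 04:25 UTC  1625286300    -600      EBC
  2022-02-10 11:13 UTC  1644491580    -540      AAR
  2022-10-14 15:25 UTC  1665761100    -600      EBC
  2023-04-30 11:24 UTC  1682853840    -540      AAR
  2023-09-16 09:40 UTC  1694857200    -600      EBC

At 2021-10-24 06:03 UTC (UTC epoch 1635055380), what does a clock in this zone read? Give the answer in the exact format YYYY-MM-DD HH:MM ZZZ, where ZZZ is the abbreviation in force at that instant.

2021-10-23 20:03 EBC

Query: 2021-10-24 06:03 UTC
Rule 1/5 (EBC, -10:00): 2021-07-03 04:25 UTC ≤ query < 2022-02-10 11:13 UTC
6·60 + 3 - 600 = -237 min
-237 = -1·1440 + 1203; 1203 = 20·60 + 3 → 20:03, 2021-10-24 - 1 day = 2021-10-23
→ 2021-10-23 20:03 EBC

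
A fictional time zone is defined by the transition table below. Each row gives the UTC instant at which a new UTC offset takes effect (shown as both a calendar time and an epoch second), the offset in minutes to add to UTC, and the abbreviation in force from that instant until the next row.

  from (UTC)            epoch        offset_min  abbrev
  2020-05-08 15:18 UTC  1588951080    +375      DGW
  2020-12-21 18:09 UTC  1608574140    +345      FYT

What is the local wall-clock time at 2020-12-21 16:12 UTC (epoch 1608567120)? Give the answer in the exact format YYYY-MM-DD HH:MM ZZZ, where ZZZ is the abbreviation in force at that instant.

Query: 2020-12-21 16:12 UTC
Rule 1/2 (DGW, +06:15): 2020-05-08 15:18 UTC ≤ query < 2020-12-21 18:09 UTC
16·60 + 12 + 375 = 1347 min
1347 = 0·1440 + 1347; 1347 = 22·60 + 27 → 22:27, same day
→ 2020-12-21 22:27 DGW

2020-12-21 22:27 DGW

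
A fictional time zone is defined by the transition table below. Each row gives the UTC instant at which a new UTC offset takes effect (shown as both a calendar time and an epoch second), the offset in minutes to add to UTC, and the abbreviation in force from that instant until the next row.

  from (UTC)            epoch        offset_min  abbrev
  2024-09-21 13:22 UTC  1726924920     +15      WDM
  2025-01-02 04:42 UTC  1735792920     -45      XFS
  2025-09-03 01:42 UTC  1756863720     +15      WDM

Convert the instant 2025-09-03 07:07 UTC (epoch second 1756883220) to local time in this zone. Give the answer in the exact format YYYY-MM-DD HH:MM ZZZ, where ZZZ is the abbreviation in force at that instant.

2025-09-03 07:22 WDM

Query: 2025-09-03 07:07 UTC
Rule 3/3 (WDM, +00:15): 2025-09-03 01:42 UTC ≤ query < +∞
7·60 + 7 + 15 = 442 min
442 = 0·1440 + 442; 442 = 7·60 + 22 → 07:22, same day
→ 2025-09-03 07:22 WDM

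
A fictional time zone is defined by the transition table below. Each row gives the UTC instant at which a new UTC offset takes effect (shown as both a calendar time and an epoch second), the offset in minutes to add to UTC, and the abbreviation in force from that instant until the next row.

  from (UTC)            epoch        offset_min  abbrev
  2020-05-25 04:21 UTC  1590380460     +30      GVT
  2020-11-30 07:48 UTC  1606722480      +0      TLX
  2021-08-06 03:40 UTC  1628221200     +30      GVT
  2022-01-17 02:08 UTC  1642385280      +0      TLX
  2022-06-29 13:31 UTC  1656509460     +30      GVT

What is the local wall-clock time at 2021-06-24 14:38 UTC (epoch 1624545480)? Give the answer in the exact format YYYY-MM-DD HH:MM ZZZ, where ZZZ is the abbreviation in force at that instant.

2021-06-24 14:38 TLX

Query: 2021-06-24 14:38 UTC
Rule 2/5 (TLX, +00:00): 2020-11-30 07:48 UTC ≤ query < 2021-08-06 03:40 UTC
14·60 + 38 + 0 = 878 min
878 = 0·1440 + 878; 878 = 14·60 + 38 → 14:38, same day
→ 2021-06-24 14:38 TLX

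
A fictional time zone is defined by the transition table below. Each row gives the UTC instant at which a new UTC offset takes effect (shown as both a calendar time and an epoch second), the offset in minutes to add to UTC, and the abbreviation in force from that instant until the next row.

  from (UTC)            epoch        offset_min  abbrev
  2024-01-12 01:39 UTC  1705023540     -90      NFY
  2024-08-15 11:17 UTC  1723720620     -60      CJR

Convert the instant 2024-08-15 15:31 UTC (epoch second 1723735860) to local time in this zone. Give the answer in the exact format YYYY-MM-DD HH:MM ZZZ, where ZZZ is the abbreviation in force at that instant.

2024-08-15 14:31 CJR

Query: 2024-08-15 15:31 UTC
Rule 2/2 (CJR, -01:00): 2024-08-15 11:17 UTC ≤ query < +∞
15·60 + 31 - 60 = 871 min
871 = 0·1440 + 871; 871 = 14·60 + 31 → 14:31, same day
→ 2024-08-15 14:31 CJR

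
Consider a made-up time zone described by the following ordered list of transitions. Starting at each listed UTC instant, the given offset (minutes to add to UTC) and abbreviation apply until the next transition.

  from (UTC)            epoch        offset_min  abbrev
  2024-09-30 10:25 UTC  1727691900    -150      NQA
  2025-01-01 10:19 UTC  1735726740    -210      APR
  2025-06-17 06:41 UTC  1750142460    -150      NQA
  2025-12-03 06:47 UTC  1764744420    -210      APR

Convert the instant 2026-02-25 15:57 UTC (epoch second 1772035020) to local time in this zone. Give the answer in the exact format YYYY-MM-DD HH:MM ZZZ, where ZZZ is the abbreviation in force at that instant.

2026-02-25 12:27 APR

Query: 2026-02-25 15:57 UTC
Rule 4/4 (APR, -03:30): 2025-12-03 06:47 UTC ≤ query < +∞
15·60 + 57 - 210 = 747 min
747 = 0·1440 + 747; 747 = 12·60 + 27 → 12:27, same day
→ 2026-02-25 12:27 APR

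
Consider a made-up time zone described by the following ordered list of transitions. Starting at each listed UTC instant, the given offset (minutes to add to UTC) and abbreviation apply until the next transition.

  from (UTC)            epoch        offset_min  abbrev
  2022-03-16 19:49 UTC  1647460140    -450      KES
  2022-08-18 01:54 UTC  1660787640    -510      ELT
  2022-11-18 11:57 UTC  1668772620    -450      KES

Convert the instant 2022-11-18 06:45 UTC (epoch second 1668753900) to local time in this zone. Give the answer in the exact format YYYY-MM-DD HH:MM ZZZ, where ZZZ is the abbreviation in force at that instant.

2022-11-17 22:15 ELT

Query: 2022-11-18 06:45 UTC
Rule 2/3 (ELT, -08:30): 2022-08-18 01:54 UTC ≤ query < 2022-11-18 11:57 UTC
6·60 + 45 - 510 = -105 min
-105 = -1·1440 + 1335; 1335 = 22·60 + 15 → 22:15, 2022-11-18 - 1 day = 2022-11-17
→ 2022-11-17 22:15 ELT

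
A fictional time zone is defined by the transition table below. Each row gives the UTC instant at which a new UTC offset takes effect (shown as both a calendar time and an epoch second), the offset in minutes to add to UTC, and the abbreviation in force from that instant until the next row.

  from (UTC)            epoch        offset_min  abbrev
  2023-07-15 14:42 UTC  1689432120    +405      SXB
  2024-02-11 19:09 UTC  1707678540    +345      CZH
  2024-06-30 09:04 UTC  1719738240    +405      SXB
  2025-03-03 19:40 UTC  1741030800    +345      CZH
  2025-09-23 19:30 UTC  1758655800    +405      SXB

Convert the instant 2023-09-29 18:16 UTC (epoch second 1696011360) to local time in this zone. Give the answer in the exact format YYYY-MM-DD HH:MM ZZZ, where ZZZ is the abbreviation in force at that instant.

2023-09-30 01:01 SXB

Query: 2023-09-29 18:16 UTC
Rule 1/5 (SXB, +06:45): 2023-07-15 14:42 UTC ≤ query < 2024-02-11 19:09 UTC
18·60 + 16 + 405 = 1501 min
1501 = 1·1440 + 61; 61 = 1·60 + 1 → 01:01, 2023-09-29 + 1 day = 2023-09-30
→ 2023-09-30 01:01 SXB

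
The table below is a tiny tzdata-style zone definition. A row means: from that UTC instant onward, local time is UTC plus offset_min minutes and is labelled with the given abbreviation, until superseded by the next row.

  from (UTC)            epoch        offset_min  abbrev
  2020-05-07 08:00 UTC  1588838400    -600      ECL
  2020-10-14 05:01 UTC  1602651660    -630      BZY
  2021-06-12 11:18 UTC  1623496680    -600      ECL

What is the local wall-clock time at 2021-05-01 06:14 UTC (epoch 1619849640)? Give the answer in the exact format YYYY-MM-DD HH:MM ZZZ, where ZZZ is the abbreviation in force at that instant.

Query: 2021-05-01 06:14 UTC
Rule 2/3 (BZY, -10:30): 2020-10-14 05:01 UTC ≤ query < 2021-06-12 11:18 UTC
6·60 + 14 - 630 = -256 min
-256 = -1·1440 + 1184; 1184 = 19·60 + 44 → 19:44, 2021-05-01 - 1 day = 2021-04-30
→ 2021-04-30 19:44 BZY

2021-04-30 19:44 BZY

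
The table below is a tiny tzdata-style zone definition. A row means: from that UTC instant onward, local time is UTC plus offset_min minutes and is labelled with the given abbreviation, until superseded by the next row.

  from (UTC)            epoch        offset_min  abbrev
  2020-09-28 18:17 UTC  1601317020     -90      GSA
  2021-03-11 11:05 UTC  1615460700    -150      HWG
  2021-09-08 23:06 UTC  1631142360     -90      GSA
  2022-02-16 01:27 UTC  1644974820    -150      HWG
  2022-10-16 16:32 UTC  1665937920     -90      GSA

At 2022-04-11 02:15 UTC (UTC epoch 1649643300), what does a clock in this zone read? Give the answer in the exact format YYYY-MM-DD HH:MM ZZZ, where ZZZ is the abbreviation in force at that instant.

Query: 2022-04-11 02:15 UTC
Rule 4/5 (HWG, -02:30): 2022-02-16 01:27 UTC ≤ query < 2022-10-16 16:32 UTC
2·60 + 15 - 150 = -15 min
-15 = -1·1440 + 1425; 1425 = 23·60 + 45 → 23:45, 2022-04-11 - 1 day = 2022-04-10
→ 2022-04-10 23:45 HWG

2022-04-10 23:45 HWG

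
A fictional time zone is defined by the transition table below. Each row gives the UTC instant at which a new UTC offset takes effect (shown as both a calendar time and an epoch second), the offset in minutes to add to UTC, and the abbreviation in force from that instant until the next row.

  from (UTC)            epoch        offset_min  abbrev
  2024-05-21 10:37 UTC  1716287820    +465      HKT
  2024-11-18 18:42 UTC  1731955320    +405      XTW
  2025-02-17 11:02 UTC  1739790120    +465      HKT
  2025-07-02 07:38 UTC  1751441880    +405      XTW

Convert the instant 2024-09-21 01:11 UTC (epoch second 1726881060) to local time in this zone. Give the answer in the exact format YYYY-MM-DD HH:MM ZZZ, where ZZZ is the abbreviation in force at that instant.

2024-09-21 08:56 HKT

Query: 2024-09-21 01:11 UTC
Rule 1/4 (HKT, +07:45): 2024-05-21 10:37 UTC ≤ query < 2024-11-18 18:42 UTC
1·60 + 11 + 465 = 536 min
536 = 0·1440 + 536; 536 = 8·60 + 56 → 08:56, same day
→ 2024-09-21 08:56 HKT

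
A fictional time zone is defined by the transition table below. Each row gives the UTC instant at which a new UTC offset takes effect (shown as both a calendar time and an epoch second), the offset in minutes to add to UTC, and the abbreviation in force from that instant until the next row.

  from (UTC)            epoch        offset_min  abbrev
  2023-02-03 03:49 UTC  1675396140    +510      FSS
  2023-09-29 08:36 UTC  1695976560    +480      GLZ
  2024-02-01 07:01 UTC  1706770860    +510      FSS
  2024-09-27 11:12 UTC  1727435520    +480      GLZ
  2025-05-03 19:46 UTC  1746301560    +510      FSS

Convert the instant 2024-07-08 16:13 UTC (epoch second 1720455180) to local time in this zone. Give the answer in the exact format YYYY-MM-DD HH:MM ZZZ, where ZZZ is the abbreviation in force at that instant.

Query: 2024-07-08 16:13 UTC
Rule 3/5 (FSS, +08:30): 2024-02-01 07:01 UTC ≤ query < 2024-09-27 11:12 UTC
16·60 + 13 + 510 = 1483 min
1483 = 1·1440 + 43; 43 = 0·60 + 43 → 00:43, 2024-07-08 + 1 day = 2024-07-09
→ 2024-07-09 00:43 FSS

2024-07-09 00:43 FSS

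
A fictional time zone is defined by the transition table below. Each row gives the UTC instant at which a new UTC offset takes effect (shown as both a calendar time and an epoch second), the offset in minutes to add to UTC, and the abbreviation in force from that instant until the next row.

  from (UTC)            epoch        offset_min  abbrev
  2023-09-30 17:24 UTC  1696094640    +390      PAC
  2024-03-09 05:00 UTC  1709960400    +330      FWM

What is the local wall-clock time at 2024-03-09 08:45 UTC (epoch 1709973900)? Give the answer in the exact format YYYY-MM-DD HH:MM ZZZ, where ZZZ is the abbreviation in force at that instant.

2024-03-09 14:15 FWM

Query: 2024-03-09 08:45 UTC
Rule 2/2 (FWM, +05:30): 2024-03-09 05:00 UTC ≤ query < +∞
8·60 + 45 + 330 = 855 min
855 = 0·1440 + 855; 855 = 14·60 + 15 → 14:15, same day
→ 2024-03-09 14:15 FWM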